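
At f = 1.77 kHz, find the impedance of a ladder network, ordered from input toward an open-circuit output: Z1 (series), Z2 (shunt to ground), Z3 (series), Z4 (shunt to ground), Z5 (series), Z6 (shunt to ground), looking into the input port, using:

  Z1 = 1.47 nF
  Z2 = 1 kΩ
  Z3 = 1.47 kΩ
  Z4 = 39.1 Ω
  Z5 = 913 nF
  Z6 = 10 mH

Step 1 — Angular frequency: ω = 2π·f = 2π·1770 = 1.112e+04 rad/s.
Step 2 — Component impedances:
  Z1: Z = 1/(jωC) = -j/(ω·C) = 0 - j6.117e+04 Ω
  Z2: Z = R = 1000 Ω
  Z3: Z = R = 1470 Ω
  Z4: Z = R = 39.1 Ω
  Z5: Z = 1/(jωC) = -j/(ω·C) = 0 - j98.49 Ω
  Z6: Z = jωL = j·1.112e+04·0.01 = 0 + j111.2 Ω
Step 3 — Ladder network (open output): work backward from the far end, alternating series and parallel combinations. Z_in = 595.8 - j6.117e+04 Ω = 6.117e+04∠-89.4° Ω.

Z = 595.8 - j6.117e+04 Ω = 6.117e+04∠-89.4° Ω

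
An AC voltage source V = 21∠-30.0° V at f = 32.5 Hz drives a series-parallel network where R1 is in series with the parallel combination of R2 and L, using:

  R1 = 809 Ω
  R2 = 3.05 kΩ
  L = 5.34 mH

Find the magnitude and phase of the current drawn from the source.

Step 1 — Angular frequency: ω = 2π·f = 2π·32.5 = 204.2 rad/s.
Step 2 — Component impedances:
  R1: Z = R = 809 Ω
  R2: Z = R = 3050 Ω
  L: Z = jωL = j·204.2·0.00534 = 0 + j1.09 Ω
Step 3 — Parallel branch: R2 || L = 1/(1/R2 + 1/L) = 0.0003899 + j1.09 Ω.
Step 4 — Series with R1: Z_total = R1 + (R2 || L) = 809 + j1.09 Ω = 809∠0.1° Ω.
Step 5 — Source phasor: V = 21∠-30.0° V = 18.19 - j10.5 V.
Step 6 — Ohm's law: I = V / Z_total = (18.19 - j10.5) / (809 + j1.09) = 0.02246 - j0.01301 A.
Step 7 — Convert to polar: |I| = 0.02596 A, ∠I = -30.1°.

I = 0.02596∠-30.1° A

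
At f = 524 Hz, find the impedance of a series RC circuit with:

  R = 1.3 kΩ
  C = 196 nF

Step 1 — Angular frequency: ω = 2π·f = 2π·524 = 3292 rad/s.
Step 2 — Component impedances:
  R: Z = R = 1300 Ω
  C: Z = 1/(jωC) = -j/(ω·C) = 0 - j1550 Ω
Step 3 — Series combination: Z_total = R + C = 1300 - j1550 Ω = 2023∠-50.0° Ω.

Z = 1300 - j1550 Ω = 2023∠-50.0° Ω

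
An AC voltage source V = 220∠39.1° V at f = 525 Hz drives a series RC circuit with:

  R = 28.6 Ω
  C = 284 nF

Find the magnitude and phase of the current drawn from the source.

Step 1 — Angular frequency: ω = 2π·f = 2π·525 = 3299 rad/s.
Step 2 — Component impedances:
  R: Z = R = 28.6 Ω
  C: Z = 1/(jωC) = -j/(ω·C) = 0 - j1067 Ω
Step 3 — Series combination: Z_total = R + C = 28.6 - j1067 Ω = 1068∠-88.5° Ω.
Step 4 — Source phasor: V = 220∠39.1° V = 170.7 + j138.7 V.
Step 5 — Ohm's law: I = V / Z_total = (170.7 + j138.7) / (28.6 - j1067) = -0.1256 + j0.1633 A.
Step 6 — Convert to polar: |I| = 0.206 A, ∠I = 127.6°.

I = 0.206∠127.6° A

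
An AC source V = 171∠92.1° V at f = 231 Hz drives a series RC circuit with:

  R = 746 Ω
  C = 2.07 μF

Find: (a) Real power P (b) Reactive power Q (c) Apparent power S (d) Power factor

Step 1 — Angular frequency: ω = 2π·f = 2π·231 = 1451 rad/s.
Step 2 — Component impedances:
  R: Z = R = 746 Ω
  C: Z = 1/(jωC) = -j/(ω·C) = 0 - j332.8 Ω
Step 3 — Series combination: Z_total = R + C = 746 - j332.8 Ω = 816.9∠-24.0° Ω.
Step 4 — Source phasor: V = 171∠92.1° V = -6.266 + j170.9 V.
Step 5 — Current: I = V / Z = -0.09224 + j0.1879 A = 0.2093∠116.1° A.
Step 6 — Complex power: S = V·I* = 32.69 - j14.59 VA.
Step 7 — Real power: P = Re(S) = 32.69 W.
Step 8 — Reactive power: Q = Im(S) = -14.59 VAR.
Step 9 — Apparent power: |S| = 35.8 VA.
Step 10 — Power factor: PF = P/|S| = 0.9132 (leading).

(a) P = 32.69 W  (b) Q = -14.59 VAR  (c) S = 35.8 VA  (d) PF = 0.9132 (leading)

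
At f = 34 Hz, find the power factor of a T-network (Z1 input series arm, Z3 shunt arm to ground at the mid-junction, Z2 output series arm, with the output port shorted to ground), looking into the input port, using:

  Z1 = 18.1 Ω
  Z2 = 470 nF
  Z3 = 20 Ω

Step 1 — Angular frequency: ω = 2π·f = 2π·34 = 213.6 rad/s.
Step 2 — Component impedances:
  Z1: Z = R = 18.1 Ω
  Z2: Z = 1/(jωC) = -j/(ω·C) = 0 - j9960 Ω
  Z3: Z = R = 20 Ω
Step 3 — With the output port shorted to ground, the output series arm Z2 runs from the junction to ground; the shunt arm Z3 also runs from the junction to ground. They appear in parallel: Z3 || Z2 = 20 - j0.04016 Ω.
Step 4 — Series with input arm Z1: Z_in = Z1 + (Z3 || Z2) = 38.1 - j0.04016 Ω = 38.1∠-0.1° Ω.
Step 5 — Power factor: PF = cos(φ) = Re(Z)/|Z| = 38.1/38.1 = 1.
Step 6 — Type: Im(Z) = -0.04016 ⇒ leading (phase φ = -0.1°).

PF = 1 (leading, φ = -0.1°)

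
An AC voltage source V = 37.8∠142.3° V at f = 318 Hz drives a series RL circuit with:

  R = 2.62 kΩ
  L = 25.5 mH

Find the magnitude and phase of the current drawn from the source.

Step 1 — Angular frequency: ω = 2π·f = 2π·318 = 1998 rad/s.
Step 2 — Component impedances:
  R: Z = R = 2620 Ω
  L: Z = jωL = j·1998·0.0255 = 0 + j50.95 Ω
Step 3 — Series combination: Z_total = R + L = 2620 + j50.95 Ω = 2620∠1.1° Ω.
Step 4 — Source phasor: V = 37.8∠142.3° V = -29.91 + j23.12 V.
Step 5 — Ohm's law: I = V / Z_total = (-29.91 + j23.12) / (2620 + j50.95) = -0.01124 + j0.009041 A.
Step 6 — Convert to polar: |I| = 0.01442 A, ∠I = 141.2°.

I = 0.01442∠141.2° A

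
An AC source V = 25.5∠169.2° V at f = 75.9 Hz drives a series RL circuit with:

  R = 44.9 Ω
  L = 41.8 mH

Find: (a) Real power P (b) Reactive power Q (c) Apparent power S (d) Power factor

Step 1 — Angular frequency: ω = 2π·f = 2π·75.9 = 476.9 rad/s.
Step 2 — Component impedances:
  R: Z = R = 44.9 Ω
  L: Z = jωL = j·476.9·0.0418 = 0 + j19.93 Ω
Step 3 — Series combination: Z_total = R + L = 44.9 + j19.93 Ω = 49.13∠23.9° Ω.
Step 4 — Source phasor: V = 25.5∠169.2° V = -25.05 + j4.778 V.
Step 5 — Current: I = V / Z = -0.4265 + j0.2958 A = 0.5191∠145.3° A.
Step 6 — Complex power: S = V·I* = 12.1 + j5.371 VA.
Step 7 — Real power: P = Re(S) = 12.1 W.
Step 8 — Reactive power: Q = Im(S) = 5.371 VAR.
Step 9 — Apparent power: |S| = 13.24 VA.
Step 10 — Power factor: PF = P/|S| = 0.914 (lagging).

(a) P = 12.1 W  (b) Q = 5.371 VAR  (c) S = 13.24 VA  (d) PF = 0.914 (lagging)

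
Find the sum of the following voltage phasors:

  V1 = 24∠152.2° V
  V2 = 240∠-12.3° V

Step 1 — Convert each phasor to rectangular form:
  V1 = 24·(cos(152.2°) + j·sin(152.2°)) = -21.23 + j11.19 V
  V2 = 240·(cos(-12.3°) + j·sin(-12.3°)) = 234.5 - j51.13 V
Step 2 — Sum components: V_total = 213.3 - j39.93 V.
Step 3 — Convert to polar: |V_total| = 217 V, ∠V_total = -10.6°.

V_total = 217∠-10.6° V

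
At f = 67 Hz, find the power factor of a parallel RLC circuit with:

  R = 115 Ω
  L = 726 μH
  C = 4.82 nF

Step 1 — Angular frequency: ω = 2π·f = 2π·67 = 421 rad/s.
Step 2 — Component impedances:
  R: Z = R = 115 Ω
  L: Z = jωL = j·421·0.000726 = 0 + j0.3056 Ω
  C: Z = 1/(jωC) = -j/(ω·C) = 0 - j4.928e+05 Ω
Step 3 — Parallel combination: 1/Z_total = 1/R + 1/L + 1/C; Z_total = 0.0008122 + j0.3056 Ω = 0.3056∠89.8° Ω.
Step 4 — Power factor: PF = cos(φ) = Re(Z)/|Z| = 0.0008122/0.3056 = 0.002658.
Step 5 — Type: Im(Z) = 0.3056 ⇒ lagging (phase φ = 89.8°).

PF = 0.002658 (lagging, φ = 89.8°)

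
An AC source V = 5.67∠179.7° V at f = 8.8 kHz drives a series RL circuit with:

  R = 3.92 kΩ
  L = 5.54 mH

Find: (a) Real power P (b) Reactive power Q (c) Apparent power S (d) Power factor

Step 1 — Angular frequency: ω = 2π·f = 2π·8800 = 5.529e+04 rad/s.
Step 2 — Component impedances:
  R: Z = R = 3920 Ω
  L: Z = jωL = j·5.529e+04·0.00554 = 0 + j306.3 Ω
Step 3 — Series combination: Z_total = R + L = 3920 + j306.3 Ω = 3932∠4.5° Ω.
Step 4 — Source phasor: V = 5.67∠179.7° V = -5.67 + j0.02969 V.
Step 5 — Current: I = V / Z = -0.001437 + j0.0001199 A = 0.001442∠175.2° A.
Step 6 — Complex power: S = V·I* = 0.008151 + j0.000637 VA.
Step 7 — Real power: P = Re(S) = 0.008151 W.
Step 8 — Reactive power: Q = Im(S) = 0.000637 VAR.
Step 9 — Apparent power: |S| = 0.008176 VA.
Step 10 — Power factor: PF = P/|S| = 0.997 (lagging).

(a) P = 0.008151 W  (b) Q = 0.000637 VAR  (c) S = 0.008176 VA  (d) PF = 0.997 (lagging)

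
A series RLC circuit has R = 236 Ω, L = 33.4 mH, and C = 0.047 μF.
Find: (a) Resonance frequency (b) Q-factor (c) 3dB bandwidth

Step 1 — Resonance: ω₀ = 1/√(LC) = 1/√(0.0334·4.7e-08) = 2.524e+04 rad/s.
Step 2 — f₀ = ω₀/(2π) = 4017 Hz.
Step 3 — Series Q: Q = ω₀L/R = 2.524e+04·0.0334/236 = 3.572.
Step 4 — Bandwidth: Δω = ω₀/Q = 7066 rad/s; BW = Δω/(2π) = 1125 Hz.

(a) f₀ = 4017 Hz  (b) Q = 3.572  (c) BW = 1125 Hz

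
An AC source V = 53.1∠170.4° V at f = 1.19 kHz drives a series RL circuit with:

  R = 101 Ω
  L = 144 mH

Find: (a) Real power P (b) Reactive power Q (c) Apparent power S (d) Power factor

Step 1 — Angular frequency: ω = 2π·f = 2π·1190 = 7477 rad/s.
Step 2 — Component impedances:
  R: Z = R = 101 Ω
  L: Z = jωL = j·7477·0.144 = 0 + j1077 Ω
Step 3 — Series combination: Z_total = R + L = 101 + j1077 Ω = 1081∠84.6° Ω.
Step 4 — Source phasor: V = 53.1∠170.4° V = -52.36 + j8.855 V.
Step 5 — Current: I = V / Z = 0.003631 + j0.04897 A = 0.0491∠85.8° A.
Step 6 — Complex power: S = V·I* = 0.2435 + j2.596 VA.
Step 7 — Real power: P = Re(S) = 0.2435 W.
Step 8 — Reactive power: Q = Im(S) = 2.596 VAR.
Step 9 — Apparent power: |S| = 2.607 VA.
Step 10 — Power factor: PF = P/|S| = 0.0934 (lagging).

(a) P = 0.2435 W  (b) Q = 2.596 VAR  (c) S = 2.607 VA  (d) PF = 0.0934 (lagging)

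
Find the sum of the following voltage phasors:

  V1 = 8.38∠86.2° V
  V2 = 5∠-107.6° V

Step 1 — Convert each phasor to rectangular form:
  V1 = 8.38·(cos(86.2°) + j·sin(86.2°)) = 0.5554 + j8.362 V
  V2 = 5·(cos(-107.6°) + j·sin(-107.6°)) = -1.512 - j4.766 V
Step 2 — Sum components: V_total = -0.9565 + j3.596 V.
Step 3 — Convert to polar: |V_total| = 3.721 V, ∠V_total = 104.9°.

V_total = 3.721∠104.9° V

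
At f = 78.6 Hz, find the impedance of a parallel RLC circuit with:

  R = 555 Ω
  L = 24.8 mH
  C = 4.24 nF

Step 1 — Angular frequency: ω = 2π·f = 2π·78.6 = 493.9 rad/s.
Step 2 — Component impedances:
  R: Z = R = 555 Ω
  L: Z = jωL = j·493.9·0.0248 = 0 + j12.25 Ω
  C: Z = 1/(jωC) = -j/(ω·C) = 0 - j4.776e+05 Ω
Step 3 — Parallel combination: 1/Z_total = 1/R + 1/L + 1/C; Z_total = 0.2702 + j12.24 Ω = 12.25∠88.7° Ω.

Z = 0.2702 + j12.24 Ω = 12.25∠88.7° Ω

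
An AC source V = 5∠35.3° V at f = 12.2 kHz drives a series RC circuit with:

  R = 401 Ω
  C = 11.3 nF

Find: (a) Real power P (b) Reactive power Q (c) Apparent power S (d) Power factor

Step 1 — Angular frequency: ω = 2π·f = 2π·1.22e+04 = 7.665e+04 rad/s.
Step 2 — Component impedances:
  R: Z = R = 401 Ω
  C: Z = 1/(jωC) = -j/(ω·C) = 0 - j1154 Ω
Step 3 — Series combination: Z_total = R + C = 401 - j1154 Ω = 1222∠-70.8° Ω.
Step 4 — Source phasor: V = 5∠35.3° V = 4.081 + j2.889 V.
Step 5 — Current: I = V / Z = -0.001138 + j0.00393 A = 0.004091∠106.1° A.
Step 6 — Complex power: S = V·I* = 0.006712 - j0.01932 VA.
Step 7 — Real power: P = Re(S) = 0.006712 W.
Step 8 — Reactive power: Q = Im(S) = -0.01932 VAR.
Step 9 — Apparent power: |S| = 0.02046 VA.
Step 10 — Power factor: PF = P/|S| = 0.3281 (leading).

(a) P = 0.006712 W  (b) Q = -0.01932 VAR  (c) S = 0.02046 VA  (d) PF = 0.3281 (leading)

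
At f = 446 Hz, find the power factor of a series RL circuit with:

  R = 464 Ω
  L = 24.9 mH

Step 1 — Angular frequency: ω = 2π·f = 2π·446 = 2802 rad/s.
Step 2 — Component impedances:
  R: Z = R = 464 Ω
  L: Z = jωL = j·2802·0.0249 = 0 + j69.78 Ω
Step 3 — Series combination: Z_total = R + L = 464 + j69.78 Ω = 469.2∠8.6° Ω.
Step 4 — Power factor: PF = cos(φ) = Re(Z)/|Z| = 464/469.2 = 0.9889.
Step 5 — Type: Im(Z) = 69.78 ⇒ lagging (phase φ = 8.6°).

PF = 0.9889 (lagging, φ = 8.6°)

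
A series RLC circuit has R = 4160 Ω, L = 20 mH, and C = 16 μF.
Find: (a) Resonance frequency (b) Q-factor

Step 1 — Resonance condition Im(Z)=0 gives ω₀ = 1/√(LC).
Step 2 — ω₀ = 1/√(0.02·1.6e-05) = 1768 rad/s.
Step 3 — f₀ = ω₀/(2π) = 281.3 Hz.
Step 4 — Series Q: Q = ω₀L/R = 1768·0.02/4160 = 0.008499.

(a) f₀ = 281.3 Hz  (b) Q = 0.008499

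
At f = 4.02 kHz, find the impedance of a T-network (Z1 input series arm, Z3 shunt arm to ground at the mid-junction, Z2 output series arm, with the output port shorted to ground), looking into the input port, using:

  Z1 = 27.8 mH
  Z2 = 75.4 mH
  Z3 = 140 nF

Step 1 — Angular frequency: ω = 2π·f = 2π·4020 = 2.526e+04 rad/s.
Step 2 — Component impedances:
  Z1: Z = jωL = j·2.526e+04·0.0278 = 0 + j702.2 Ω
  Z2: Z = jωL = j·2.526e+04·0.0754 = 0 + j1904 Ω
  Z3: Z = 1/(jωC) = -j/(ω·C) = 0 - j282.8 Ω
Step 3 — With the output port shorted to ground, the output series arm Z2 runs from the junction to ground; the shunt arm Z3 also runs from the junction to ground. They appear in parallel: Z3 || Z2 = 0 - j332.1 Ω.
Step 4 — Series with input arm Z1: Z_in = Z1 + (Z3 || Z2) = 0 + j370.1 Ω = 370.1∠90.0° Ω.

Z = 0 + j370.1 Ω = 370.1∠90.0° Ω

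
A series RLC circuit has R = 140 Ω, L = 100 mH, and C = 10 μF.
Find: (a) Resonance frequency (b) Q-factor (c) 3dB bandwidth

Step 1 — Resonance condition Im(Z)=0 gives ω₀ = 1/√(LC).
Step 2 — ω₀ = 1/√(0.1·1e-05) = 1000 rad/s.
Step 3 — f₀ = ω₀/(2π) = 159.2 Hz.
Step 4 — Series Q: Q = ω₀L/R = 1000·0.1/140 = 0.7143.
Step 5 — 3dB bandwidth: Δω = ω₀/Q = 1400 rad/s; BW = Δω/(2π) = 222.8 Hz.

(a) f₀ = 159.2 Hz  (b) Q = 0.7143  (c) BW = 222.8 Hz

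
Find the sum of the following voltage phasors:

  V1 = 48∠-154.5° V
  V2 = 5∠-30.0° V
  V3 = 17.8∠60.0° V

Step 1 — Convert each phasor to rectangular form:
  V1 = 48·(cos(-154.5°) + j·sin(-154.5°)) = -43.32 - j20.66 V
  V2 = 5·(cos(-30.0°) + j·sin(-30.0°)) = 4.33 - j2.5 V
  V3 = 17.8·(cos(60.0°) + j·sin(60.0°)) = 8.9 + j15.42 V
Step 2 — Sum components: V_total = -30.09 - j7.749 V.
Step 3 — Convert to polar: |V_total| = 31.08 V, ∠V_total = -165.6°.

V_total = 31.08∠-165.6° V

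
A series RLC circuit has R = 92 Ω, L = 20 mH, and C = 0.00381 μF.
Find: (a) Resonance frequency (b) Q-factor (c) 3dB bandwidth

Step 1 — Resonance: ω₀ = 1/√(LC) = 1/√(0.02·3.81e-09) = 1.146e+05 rad/s.
Step 2 — f₀ = ω₀/(2π) = 1.823e+04 Hz.
Step 3 — Series Q: Q = ω₀L/R = 1.146e+05·0.02/92 = 24.9.
Step 4 — Bandwidth: Δω = ω₀/Q = 4600 rad/s; BW = Δω/(2π) = 732.1 Hz.

(a) f₀ = 1.823e+04 Hz  (b) Q = 24.9  (c) BW = 732.1 Hz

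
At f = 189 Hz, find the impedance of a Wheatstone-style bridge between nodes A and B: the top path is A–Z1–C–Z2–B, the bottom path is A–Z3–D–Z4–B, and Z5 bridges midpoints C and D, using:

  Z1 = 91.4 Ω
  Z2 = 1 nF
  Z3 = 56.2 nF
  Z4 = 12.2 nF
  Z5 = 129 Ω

Step 1 — Angular frequency: ω = 2π·f = 2π·189 = 1188 rad/s.
Step 2 — Component impedances:
  Z1: Z = R = 91.4 Ω
  Z2: Z = 1/(jωC) = -j/(ω·C) = 0 - j8.421e+05 Ω
  Z3: Z = 1/(jωC) = -j/(ω·C) = 0 - j1.498e+04 Ω
  Z4: Z = 1/(jωC) = -j/(ω·C) = 0 - j6.902e+04 Ω
  Z5: Z = R = 129 Ω
Step 3 — Bridge requires nodal analysis (the Z5 bridge couples midpoints C and D, so the two paths cannot be reduced to a simple series/parallel combination). Setting node B to ground and injecting 1 A at node A, the 3-node admittance system at A, C, D solves to V_A = Z_AB = 201.6 - j6.38e+04 Ω = 6.38e+04∠-89.8° Ω.

Z = 201.6 - j6.38e+04 Ω = 6.38e+04∠-89.8° Ω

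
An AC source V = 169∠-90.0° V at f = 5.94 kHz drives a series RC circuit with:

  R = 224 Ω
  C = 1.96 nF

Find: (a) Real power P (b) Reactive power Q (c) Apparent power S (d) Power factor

Step 1 — Angular frequency: ω = 2π·f = 2π·5940 = 3.732e+04 rad/s.
Step 2 — Component impedances:
  R: Z = R = 224 Ω
  C: Z = 1/(jωC) = -j/(ω·C) = 0 - j1.367e+04 Ω
Step 3 — Series combination: Z_total = R + C = 224 - j1.367e+04 Ω = 1.367e+04∠-89.1° Ω.
Step 4 — Source phasor: V = 169∠-90.0° V = 0 - j169 V.
Step 5 — Current: I = V / Z = 0.01236 - j0.0002025 A = 0.01236∠-0.9° A.
Step 6 — Complex power: S = V·I* = 0.03423 - j2.089 VA.
Step 7 — Real power: P = Re(S) = 0.03423 W.
Step 8 — Reactive power: Q = Im(S) = -2.089 VAR.
Step 9 — Apparent power: |S| = 2.089 VA.
Step 10 — Power factor: PF = P/|S| = 0.01638 (leading).

(a) P = 0.03423 W  (b) Q = -2.089 VAR  (c) S = 2.089 VA  (d) PF = 0.01638 (leading)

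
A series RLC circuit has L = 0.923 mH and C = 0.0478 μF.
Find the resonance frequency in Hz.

Step 1 — Resonance condition Im(Z)=0 gives ω₀ = 1/√(LC).
Step 2 — ω₀ = 1/√(0.000923·4.78e-08) = 1.506e+05 rad/s.
Step 3 — f₀ = ω₀/(2π) = 2.396e+04 Hz.

f₀ = 2.396e+04 Hz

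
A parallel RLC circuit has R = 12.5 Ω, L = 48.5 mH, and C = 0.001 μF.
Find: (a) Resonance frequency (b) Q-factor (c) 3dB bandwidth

Step 1 — Resonance: ω₀ = 1/√(LC) = 1/√(0.0485·1e-09) = 1.436e+05 rad/s.
Step 2 — f₀ = ω₀/(2π) = 2.285e+04 Hz.
Step 3 — Parallel Q: Q = R/(ω₀L) = 12.5/(1.436e+05·0.0485) = 0.001795.
Step 4 — Bandwidth: Δω = ω₀/Q = 8e+07 rad/s; BW = Δω/(2π) = 1.273e+07 Hz.

(a) f₀ = 2.285e+04 Hz  (b) Q = 0.001795  (c) BW = 1.273e+07 Hz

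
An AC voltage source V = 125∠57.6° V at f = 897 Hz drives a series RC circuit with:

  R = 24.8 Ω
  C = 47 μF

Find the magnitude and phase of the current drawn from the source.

Step 1 — Angular frequency: ω = 2π·f = 2π·897 = 5636 rad/s.
Step 2 — Component impedances:
  R: Z = R = 24.8 Ω
  C: Z = 1/(jωC) = -j/(ω·C) = 0 - j3.775 Ω
Step 3 — Series combination: Z_total = R + C = 24.8 - j3.775 Ω = 25.09∠-8.7° Ω.
Step 4 — Source phasor: V = 125∠57.6° V = 66.98 + j105.5 V.
Step 5 — Ohm's law: I = V / Z_total = (66.98 + j105.5) / (24.8 - j3.775) = 2.006 + j4.561 A.
Step 6 — Convert to polar: |I| = 4.983 A, ∠I = 66.3°.

I = 4.983∠66.3° A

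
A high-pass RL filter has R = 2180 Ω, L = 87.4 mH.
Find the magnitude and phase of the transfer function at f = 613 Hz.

Step 1 — Angular frequency: ω = 2π·613 = 3852 rad/s.
Step 2 — Transfer function: H(jω) = jωL/(R + jωL).
Step 3 — Numerator jωL = j·336.6; denominator R + jωL = 2180 + j336.6.
Step 4 — H = 0.02329 + j0.1508.
Step 5 — Magnitude: |H| = 0.1526 (-16.3 dB); phase: φ = 81.2°.

|H| = 0.1526 (-16.3 dB), φ = 81.2°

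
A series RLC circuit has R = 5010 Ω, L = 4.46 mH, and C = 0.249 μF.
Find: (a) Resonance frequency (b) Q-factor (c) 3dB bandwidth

Step 1 — Resonance: ω₀ = 1/√(LC) = 1/√(0.00446·2.49e-07) = 3.001e+04 rad/s.
Step 2 — f₀ = ω₀/(2π) = 4776 Hz.
Step 3 — Series Q: Q = ω₀L/R = 3.001e+04·0.00446/5010 = 0.02671.
Step 4 — Bandwidth: Δω = ω₀/Q = 1.123e+06 rad/s; BW = Δω/(2π) = 1.788e+05 Hz.

(a) f₀ = 4776 Hz  (b) Q = 0.02671  (c) BW = 1.788e+05 Hz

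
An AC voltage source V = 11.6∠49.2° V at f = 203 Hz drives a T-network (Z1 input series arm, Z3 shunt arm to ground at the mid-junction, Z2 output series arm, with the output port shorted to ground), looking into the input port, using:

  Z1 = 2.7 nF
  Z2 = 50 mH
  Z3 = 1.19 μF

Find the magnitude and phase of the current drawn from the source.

Step 1 — Angular frequency: ω = 2π·f = 2π·203 = 1275 rad/s.
Step 2 — Component impedances:
  Z1: Z = 1/(jωC) = -j/(ω·C) = 0 - j2.904e+05 Ω
  Z2: Z = jωL = j·1275·0.05 = 0 + j63.77 Ω
  Z3: Z = 1/(jωC) = -j/(ω·C) = 0 - j658.8 Ω
Step 3 — With the output port shorted to ground, the output series arm Z2 runs from the junction to ground; the shunt arm Z3 also runs from the junction to ground. They appear in parallel: Z3 || Z2 = 0 + j70.61 Ω.
Step 4 — Series with input arm Z1: Z_in = Z1 + (Z3 || Z2) = 0 - j2.903e+05 Ω = 2.903e+05∠-90.0° Ω.
Step 5 — Source phasor: V = 11.6∠49.2° V = 7.58 + j8.781 V.
Step 6 — Ohm's law: I = V / Z_total = (7.58 + j8.781) / (0 - j2.903e+05) = -3.025e-05 + j2.611e-05 A.
Step 7 — Convert to polar: |I| = 3.996e-05 A, ∠I = 139.2°.

I = 3.996e-05∠139.2° A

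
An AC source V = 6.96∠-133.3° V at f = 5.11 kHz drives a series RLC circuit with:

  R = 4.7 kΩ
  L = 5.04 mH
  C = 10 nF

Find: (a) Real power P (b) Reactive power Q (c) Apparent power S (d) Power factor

Step 1 — Angular frequency: ω = 2π·f = 2π·5110 = 3.211e+04 rad/s.
Step 2 — Component impedances:
  R: Z = R = 4700 Ω
  L: Z = jωL = j·3.211e+04·0.00504 = 0 + j161.8 Ω
  C: Z = 1/(jωC) = -j/(ω·C) = 0 - j3115 Ω
Step 3 — Series combination: Z_total = R + L + C = 4700 - j2953 Ω = 5551∠-32.1° Ω.
Step 4 — Source phasor: V = 6.96∠-133.3° V = -4.773 - j5.065 V.
Step 5 — Current: I = V / Z = -0.0002427 - j0.00123 A = 0.001254∠-101.2° A.
Step 6 — Complex power: S = V·I* = 0.00739 - j0.004643 VA.
Step 7 — Real power: P = Re(S) = 0.00739 W.
Step 8 — Reactive power: Q = Im(S) = -0.004643 VAR.
Step 9 — Apparent power: |S| = 0.008727 VA.
Step 10 — Power factor: PF = P/|S| = 0.8468 (leading).

(a) P = 0.00739 W  (b) Q = -0.004643 VAR  (c) S = 0.008727 VA  (d) PF = 0.8468 (leading)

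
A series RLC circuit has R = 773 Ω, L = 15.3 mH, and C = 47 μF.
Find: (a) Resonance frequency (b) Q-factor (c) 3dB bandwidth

Step 1 — Resonance condition Im(Z)=0 gives ω₀ = 1/√(LC).
Step 2 — ω₀ = 1/√(0.0153·4.7e-05) = 1179 rad/s.
Step 3 — f₀ = ω₀/(2π) = 187.7 Hz.
Step 4 — Series Q: Q = ω₀L/R = 1179·0.0153/773 = 0.02334.
Step 5 — 3dB bandwidth: Δω = ω₀/Q = 5.052e+04 rad/s; BW = Δω/(2π) = 8041 Hz.

(a) f₀ = 187.7 Hz  (b) Q = 0.02334  (c) BW = 8041 Hz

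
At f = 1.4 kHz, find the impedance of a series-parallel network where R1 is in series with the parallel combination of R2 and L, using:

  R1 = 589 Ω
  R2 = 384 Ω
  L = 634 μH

Step 1 — Angular frequency: ω = 2π·f = 2π·1400 = 8796 rad/s.
Step 2 — Component impedances:
  R1: Z = R = 589 Ω
  R2: Z = R = 384 Ω
  L: Z = jωL = j·8796·0.000634 = 0 + j5.577 Ω
Step 3 — Parallel branch: R2 || L = 1/(1/R2 + 1/L) = 0.08098 + j5.576 Ω.
Step 4 — Series with R1: Z_total = R1 + (R2 || L) = 589.1 + j5.576 Ω = 589.1∠0.5° Ω.

Z = 589.1 + j5.576 Ω = 589.1∠0.5° Ω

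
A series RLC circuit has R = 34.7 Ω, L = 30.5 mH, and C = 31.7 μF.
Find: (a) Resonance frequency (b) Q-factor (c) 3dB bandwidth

Step 1 — Resonance: ω₀ = 1/√(LC) = 1/√(0.0305·3.17e-05) = 1017 rad/s.
Step 2 — f₀ = ω₀/(2π) = 161.9 Hz.
Step 3 — Series Q: Q = ω₀L/R = 1017·0.0305/34.7 = 0.8939.
Step 4 — Bandwidth: Δω = ω₀/Q = 1138 rad/s; BW = Δω/(2π) = 181.1 Hz.

(a) f₀ = 161.9 Hz  (b) Q = 0.8939  (c) BW = 181.1 Hz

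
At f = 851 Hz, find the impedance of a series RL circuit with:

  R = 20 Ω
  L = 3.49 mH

Step 1 — Angular frequency: ω = 2π·f = 2π·851 = 5347 rad/s.
Step 2 — Component impedances:
  R: Z = R = 20 Ω
  L: Z = jωL = j·5347·0.00349 = 0 + j18.66 Ω
Step 3 — Series combination: Z_total = R + L = 20 + j18.66 Ω = 27.35∠43.0° Ω.

Z = 20 + j18.66 Ω = 27.35∠43.0° Ω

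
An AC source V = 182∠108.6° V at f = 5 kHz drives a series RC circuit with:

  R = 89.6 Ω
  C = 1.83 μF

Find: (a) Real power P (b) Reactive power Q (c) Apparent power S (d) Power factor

Step 1 — Angular frequency: ω = 2π·f = 2π·5000 = 3.142e+04 rad/s.
Step 2 — Component impedances:
  R: Z = R = 89.6 Ω
  C: Z = 1/(jωC) = -j/(ω·C) = 0 - j17.39 Ω
Step 3 — Series combination: Z_total = R + C = 89.6 - j17.39 Ω = 91.27∠-11.0° Ω.
Step 4 — Source phasor: V = 182∠108.6° V = -58.05 + j172.5 V.
Step 5 — Current: I = V / Z = -0.9845 + j1.734 A = 1.994∠119.6° A.
Step 6 — Complex power: S = V·I* = 356.3 - j69.16 VA.
Step 7 — Real power: P = Re(S) = 356.3 W.
Step 8 — Reactive power: Q = Im(S) = -69.16 VAR.
Step 9 — Apparent power: |S| = 362.9 VA.
Step 10 — Power factor: PF = P/|S| = 0.9817 (leading).

(a) P = 356.3 W  (b) Q = -69.16 VAR  (c) S = 362.9 VA  (d) PF = 0.9817 (leading)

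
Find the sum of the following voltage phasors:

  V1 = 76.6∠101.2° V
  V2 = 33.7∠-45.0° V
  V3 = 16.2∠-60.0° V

Step 1 — Convert each phasor to rectangular form:
  V1 = 76.6·(cos(101.2°) + j·sin(101.2°)) = -14.88 + j75.14 V
  V2 = 33.7·(cos(-45.0°) + j·sin(-45.0°)) = 23.83 - j23.83 V
  V3 = 16.2·(cos(-60.0°) + j·sin(-60.0°)) = 8.1 - j14.03 V
Step 2 — Sum components: V_total = 17.05 + j37.28 V.
Step 3 — Convert to polar: |V_total| = 41 V, ∠V_total = 65.4°.

V_total = 41∠65.4° V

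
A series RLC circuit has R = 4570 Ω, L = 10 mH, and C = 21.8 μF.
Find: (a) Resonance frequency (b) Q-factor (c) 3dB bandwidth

Step 1 — Resonance: ω₀ = 1/√(LC) = 1/√(0.01·2.18e-05) = 2142 rad/s.
Step 2 — f₀ = ω₀/(2π) = 340.9 Hz.
Step 3 — Series Q: Q = ω₀L/R = 2142·0.01/4570 = 0.004687.
Step 4 — Bandwidth: Δω = ω₀/Q = 4.57e+05 rad/s; BW = Δω/(2π) = 7.273e+04 Hz.

(a) f₀ = 340.9 Hz  (b) Q = 0.004687  (c) BW = 7.273e+04 Hz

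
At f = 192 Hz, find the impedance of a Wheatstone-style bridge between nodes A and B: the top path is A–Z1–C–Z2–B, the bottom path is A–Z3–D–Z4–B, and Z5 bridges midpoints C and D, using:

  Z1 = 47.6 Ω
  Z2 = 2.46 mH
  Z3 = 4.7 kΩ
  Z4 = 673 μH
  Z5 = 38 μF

Step 1 — Angular frequency: ω = 2π·f = 2π·192 = 1206 rad/s.
Step 2 — Component impedances:
  Z1: Z = R = 47.6 Ω
  Z2: Z = jωL = j·1206·0.00246 = 0 + j2.968 Ω
  Z3: Z = R = 4700 Ω
  Z4: Z = jωL = j·1206·0.000673 = 0 + j0.8119 Ω
  Z5: Z = 1/(jωC) = -j/(ω·C) = 0 - j21.81 Ω
Step 3 — Bridge requires nodal analysis (the Z5 bridge couples midpoints C and D, so the two paths cannot be reduced to a simple series/parallel combination). Setting node B to ground and injecting 1 A at node A, the 3-node admittance system at A, C, D solves to V_A = Z_AB = 47.13 + j3.384 Ω = 47.25∠4.1° Ω.

Z = 47.13 + j3.384 Ω = 47.25∠4.1° Ω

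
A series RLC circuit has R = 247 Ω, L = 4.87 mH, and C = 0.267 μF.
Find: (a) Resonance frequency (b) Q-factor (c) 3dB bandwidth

Step 1 — Resonance: ω₀ = 1/√(LC) = 1/√(0.00487·2.67e-07) = 2.773e+04 rad/s.
Step 2 — f₀ = ω₀/(2π) = 4414 Hz.
Step 3 — Series Q: Q = ω₀L/R = 2.773e+04·0.00487/247 = 0.5468.
Step 4 — Bandwidth: Δω = ω₀/Q = 5.072e+04 rad/s; BW = Δω/(2π) = 8072 Hz.

(a) f₀ = 4414 Hz  (b) Q = 0.5468  (c) BW = 8072 Hz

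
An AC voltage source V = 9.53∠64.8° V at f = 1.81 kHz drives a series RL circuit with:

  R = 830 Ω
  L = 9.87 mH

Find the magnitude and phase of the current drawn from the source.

Step 1 — Angular frequency: ω = 2π·f = 2π·1810 = 1.137e+04 rad/s.
Step 2 — Component impedances:
  R: Z = R = 830 Ω
  L: Z = jωL = j·1.137e+04·0.00987 = 0 + j112.2 Ω
Step 3 — Series combination: Z_total = R + L = 830 + j112.2 Ω = 837.6∠7.7° Ω.
Step 4 — Source phasor: V = 9.53∠64.8° V = 4.058 + j8.623 V.
Step 5 — Ohm's law: I = V / Z_total = (4.058 + j8.623) / (830 + j112.2) = 0.006181 + j0.009553 A.
Step 6 — Convert to polar: |I| = 0.01138 A, ∠I = 57.1°.

I = 0.01138∠57.1° A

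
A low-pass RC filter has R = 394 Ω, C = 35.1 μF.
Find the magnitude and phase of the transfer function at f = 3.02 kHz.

Step 1 — Angular frequency: ω = 2π·3020 = 1.898e+04 rad/s.
Step 2 — Transfer function: H(jω) = 1/(1 + jωRC).
Step 3 — Denominator: 1 + jωRC = 1 + j·1.898e+04·394·3.51e-05 = 1 + j262.4.
Step 4 — H = 1.452e-05 - j0.003811.
Step 5 — Magnitude: |H| = 0.003811 (-48.4 dB); phase: φ = -89.8°.

|H| = 0.003811 (-48.4 dB), φ = -89.8°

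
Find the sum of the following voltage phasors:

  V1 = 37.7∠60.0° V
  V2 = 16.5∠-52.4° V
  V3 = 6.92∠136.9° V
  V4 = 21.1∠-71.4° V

Step 1 — Convert each phasor to rectangular form:
  V1 = 37.7·(cos(60.0°) + j·sin(60.0°)) = 18.85 + j32.65 V
  V2 = 16.5·(cos(-52.4°) + j·sin(-52.4°)) = 10.07 - j13.07 V
  V3 = 6.92·(cos(136.9°) + j·sin(136.9°)) = -5.053 + j4.728 V
  V4 = 21.1·(cos(-71.4°) + j·sin(-71.4°)) = 6.73 - j20 V
Step 2 — Sum components: V_total = 30.59 + j4.307 V.
Step 3 — Convert to polar: |V_total| = 30.9 V, ∠V_total = 8.0°.

V_total = 30.9∠8.0° V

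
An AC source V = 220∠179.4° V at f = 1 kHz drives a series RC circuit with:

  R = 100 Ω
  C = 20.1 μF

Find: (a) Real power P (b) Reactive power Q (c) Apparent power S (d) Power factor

Step 1 — Angular frequency: ω = 2π·f = 2π·1000 = 6283 rad/s.
Step 2 — Component impedances:
  R: Z = R = 100 Ω
  C: Z = 1/(jωC) = -j/(ω·C) = 0 - j7.918 Ω
Step 3 — Series combination: Z_total = R + C = 100 - j7.918 Ω = 100.3∠-4.5° Ω.
Step 4 — Source phasor: V = 220∠179.4° V = -220 + j2.304 V.
Step 5 — Current: I = V / Z = -2.188 - j0.1502 A = 2.193∠-176.1° A.
Step 6 — Complex power: S = V·I* = 481 - j38.09 VA.
Step 7 — Real power: P = Re(S) = 481 W.
Step 8 — Reactive power: Q = Im(S) = -38.09 VAR.
Step 9 — Apparent power: |S| = 482.5 VA.
Step 10 — Power factor: PF = P/|S| = 0.9969 (leading).

(a) P = 481 W  (b) Q = -38.09 VAR  (c) S = 482.5 VA  (d) PF = 0.9969 (leading)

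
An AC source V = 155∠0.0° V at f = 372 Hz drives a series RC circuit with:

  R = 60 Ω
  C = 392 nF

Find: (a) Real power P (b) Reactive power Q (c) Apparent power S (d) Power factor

Step 1 — Angular frequency: ω = 2π·f = 2π·372 = 2337 rad/s.
Step 2 — Component impedances:
  R: Z = R = 60 Ω
  C: Z = 1/(jωC) = -j/(ω·C) = 0 - j1091 Ω
Step 3 — Series combination: Z_total = R + C = 60 - j1091 Ω = 1093∠-86.9° Ω.
Step 4 — Source phasor: V = 155∠0.0° V = 155 V.
Step 5 — Current: I = V / Z = 0.007784 + j0.1416 A = 0.1418∠86.9° A.
Step 6 — Complex power: S = V·I* = 1.206 - j21.95 VA.
Step 7 — Real power: P = Re(S) = 1.206 W.
Step 8 — Reactive power: Q = Im(S) = -21.95 VAR.
Step 9 — Apparent power: |S| = 21.98 VA.
Step 10 — Power factor: PF = P/|S| = 0.05489 (leading).

(a) P = 1.206 W  (b) Q = -21.95 VAR  (c) S = 21.98 VA  (d) PF = 0.05489 (leading)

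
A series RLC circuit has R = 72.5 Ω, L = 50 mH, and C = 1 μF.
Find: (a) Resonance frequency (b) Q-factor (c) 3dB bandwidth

Step 1 — Resonance: ω₀ = 1/√(LC) = 1/√(0.05·1e-06) = 4472 rad/s.
Step 2 — f₀ = ω₀/(2π) = 711.8 Hz.
Step 3 — Series Q: Q = ω₀L/R = 4472·0.05/72.5 = 3.084.
Step 4 — Bandwidth: Δω = ω₀/Q = 1450 rad/s; BW = Δω/(2π) = 230.8 Hz.

(a) f₀ = 711.8 Hz  (b) Q = 3.084  (c) BW = 230.8 Hz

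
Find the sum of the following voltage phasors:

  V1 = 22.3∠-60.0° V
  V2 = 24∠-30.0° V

Step 1 — Convert each phasor to rectangular form:
  V1 = 22.3·(cos(-60.0°) + j·sin(-60.0°)) = 11.15 - j19.31 V
  V2 = 24·(cos(-30.0°) + j·sin(-30.0°)) = 20.78 - j12 V
Step 2 — Sum components: V_total = 31.93 - j31.31 V.
Step 3 — Convert to polar: |V_total| = 44.72 V, ∠V_total = -44.4°.

V_total = 44.72∠-44.4° V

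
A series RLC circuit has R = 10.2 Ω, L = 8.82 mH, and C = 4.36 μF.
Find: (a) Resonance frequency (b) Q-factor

Step 1 — Resonance condition Im(Z)=0 gives ω₀ = 1/√(LC).
Step 2 — ω₀ = 1/√(0.00882·4.36e-06) = 5099 rad/s.
Step 3 — f₀ = ω₀/(2π) = 811.6 Hz.
Step 4 — Series Q: Q = ω₀L/R = 5099·0.00882/10.2 = 4.41.

(a) f₀ = 811.6 Hz  (b) Q = 4.41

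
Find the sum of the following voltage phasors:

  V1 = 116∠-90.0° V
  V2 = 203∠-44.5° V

Step 1 — Convert each phasor to rectangular form:
  V1 = 116·(cos(-90.0°) + j·sin(-90.0°)) = 0 - j116 V
  V2 = 203·(cos(-44.5°) + j·sin(-44.5°)) = 144.8 - j142.3 V
Step 2 — Sum components: V_total = 144.8 - j258.3 V.
Step 3 — Convert to polar: |V_total| = 296.1 V, ∠V_total = -60.7°.

V_total = 296.1∠-60.7° V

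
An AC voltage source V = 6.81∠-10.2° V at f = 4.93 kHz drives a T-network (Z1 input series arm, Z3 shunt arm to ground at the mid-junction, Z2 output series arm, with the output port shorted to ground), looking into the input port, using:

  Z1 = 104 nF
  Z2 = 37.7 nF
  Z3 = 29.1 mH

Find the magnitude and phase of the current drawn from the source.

Step 1 — Angular frequency: ω = 2π·f = 2π·4930 = 3.098e+04 rad/s.
Step 2 — Component impedances:
  Z1: Z = 1/(jωC) = -j/(ω·C) = 0 - j310.4 Ω
  Z2: Z = 1/(jωC) = -j/(ω·C) = 0 - j856.3 Ω
  Z3: Z = jωL = j·3.098e+04·0.0291 = 0 + j901.4 Ω
Step 3 — With the output port shorted to ground, the output series arm Z2 runs from the junction to ground; the shunt arm Z3 also runs from the junction to ground. They appear in parallel: Z3 || Z2 = 0 - j1.712e+04 Ω.
Step 4 — Series with input arm Z1: Z_in = Z1 + (Z3 || Z2) = 0 - j1.743e+04 Ω = 1.743e+04∠-90.0° Ω.
Step 5 — Source phasor: V = 6.81∠-10.2° V = 6.702 - j1.206 V.
Step 6 — Ohm's law: I = V / Z_total = (6.702 - j1.206) / (0 - j1.743e+04) = 6.92e-05 + j0.0003846 A.
Step 7 — Convert to polar: |I| = 0.0003908 A, ∠I = 79.8°.

I = 0.0003908∠79.8° A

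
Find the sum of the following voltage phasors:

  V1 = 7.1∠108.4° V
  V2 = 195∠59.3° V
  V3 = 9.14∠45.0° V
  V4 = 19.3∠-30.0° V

Step 1 — Convert each phasor to rectangular form:
  V1 = 7.1·(cos(108.4°) + j·sin(108.4°)) = -2.241 + j6.737 V
  V2 = 195·(cos(59.3°) + j·sin(59.3°)) = 99.56 + j167.7 V
  V3 = 9.14·(cos(45.0°) + j·sin(45.0°)) = 6.463 + j6.463 V
  V4 = 19.3·(cos(-30.0°) + j·sin(-30.0°)) = 16.71 - j9.65 V
Step 2 — Sum components: V_total = 120.5 + j171.2 V.
Step 3 — Convert to polar: |V_total| = 209.4 V, ∠V_total = 54.9°.

V_total = 209.4∠54.9° V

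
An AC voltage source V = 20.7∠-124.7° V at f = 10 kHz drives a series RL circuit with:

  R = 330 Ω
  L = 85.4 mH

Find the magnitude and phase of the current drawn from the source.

Step 1 — Angular frequency: ω = 2π·f = 2π·1e+04 = 6.283e+04 rad/s.
Step 2 — Component impedances:
  R: Z = R = 330 Ω
  L: Z = jωL = j·6.283e+04·0.0854 = 0 + j5366 Ω
Step 3 — Series combination: Z_total = R + L = 330 + j5366 Ω = 5376∠86.5° Ω.
Step 4 — Source phasor: V = 20.7∠-124.7° V = -11.78 - j17.02 V.
Step 5 — Ohm's law: I = V / Z_total = (-11.78 - j17.02) / (330 + j5366) = -0.003294 + j0.001994 A.
Step 6 — Convert to polar: |I| = 0.00385 A, ∠I = 148.8°.

I = 0.00385∠148.8° A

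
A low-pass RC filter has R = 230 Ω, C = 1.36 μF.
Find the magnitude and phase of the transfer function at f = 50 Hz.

Step 1 — Angular frequency: ω = 2π·50 = 314.2 rad/s.
Step 2 — Transfer function: H(jω) = 1/(1 + jωRC).
Step 3 — Denominator: 1 + jωRC = 1 + j·314.2·230·1.36e-06 = 1 + j0.09827.
Step 4 — H = 0.9904 - j0.09733.
Step 5 — Magnitude: |H| = 0.9952 (-0.0 dB); phase: φ = -5.6°.

|H| = 0.9952 (-0.0 dB), φ = -5.6°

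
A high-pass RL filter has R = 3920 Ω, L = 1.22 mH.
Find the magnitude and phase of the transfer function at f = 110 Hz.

Step 1 — Angular frequency: ω = 2π·110 = 691.2 rad/s.
Step 2 — Transfer function: H(jω) = jωL/(R + jωL).
Step 3 — Numerator jωL = j·0.8432; denominator R + jωL = 3920 + j0.8432.
Step 4 — H = 4.627e-08 + j0.0002151.
Step 5 — Magnitude: |H| = 0.0002151 (-73.3 dB); phase: φ = 90.0°.

|H| = 0.0002151 (-73.3 dB), φ = 90.0°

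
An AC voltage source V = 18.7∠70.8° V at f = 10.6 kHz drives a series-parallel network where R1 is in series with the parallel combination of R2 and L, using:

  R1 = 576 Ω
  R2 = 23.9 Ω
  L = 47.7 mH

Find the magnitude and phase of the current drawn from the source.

Step 1 — Angular frequency: ω = 2π·f = 2π·1.06e+04 = 6.66e+04 rad/s.
Step 2 — Component impedances:
  R1: Z = R = 576 Ω
  R2: Z = R = 23.9 Ω
  L: Z = jωL = j·6.66e+04·0.0477 = 0 + j3177 Ω
Step 3 — Parallel branch: R2 || L = 1/(1/R2 + 1/L) = 23.9 + j0.1798 Ω.
Step 4 — Series with R1: Z_total = R1 + (R2 || L) = 599.9 + j0.1798 Ω = 599.9∠0.0° Ω.
Step 5 — Source phasor: V = 18.7∠70.8° V = 6.15 + j17.66 V.
Step 6 — Ohm's law: I = V / Z_total = (6.15 + j17.66) / (599.9 + j0.1798) = 0.01026 + j0.02943 A.
Step 7 — Convert to polar: |I| = 0.03117 A, ∠I = 70.8°.

I = 0.03117∠70.8° A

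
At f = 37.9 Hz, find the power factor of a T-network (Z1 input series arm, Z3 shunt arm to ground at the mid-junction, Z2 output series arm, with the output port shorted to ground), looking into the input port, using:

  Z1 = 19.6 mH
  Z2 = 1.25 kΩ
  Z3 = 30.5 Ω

Step 1 — Angular frequency: ω = 2π·f = 2π·37.9 = 238.1 rad/s.
Step 2 — Component impedances:
  Z1: Z = jωL = j·238.1·0.0196 = 0 + j4.667 Ω
  Z2: Z = R = 1250 Ω
  Z3: Z = R = 30.5 Ω
Step 3 — With the output port shorted to ground, the output series arm Z2 runs from the junction to ground; the shunt arm Z3 also runs from the junction to ground. They appear in parallel: Z3 || Z2 = 29.77 Ω.
Step 4 — Series with input arm Z1: Z_in = Z1 + (Z3 || Z2) = 29.77 + j4.667 Ω = 30.14∠8.9° Ω.
Step 5 — Power factor: PF = cos(φ) = Re(Z)/|Z| = 29.7735/30.1371 = 0.9879.
Step 6 — Type: Im(Z) = 4.667 ⇒ lagging (phase φ = 8.9°).

PF = 0.9879 (lagging, φ = 8.9°)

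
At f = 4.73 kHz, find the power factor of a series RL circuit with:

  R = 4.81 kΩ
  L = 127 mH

Step 1 — Angular frequency: ω = 2π·f = 2π·4730 = 2.972e+04 rad/s.
Step 2 — Component impedances:
  R: Z = R = 4810 Ω
  L: Z = jωL = j·2.972e+04·0.127 = 0 + j3774 Ω
Step 3 — Series combination: Z_total = R + L = 4810 + j3774 Ω = 6114∠38.1° Ω.
Step 4 — Power factor: PF = cos(φ) = Re(Z)/|Z| = 4810/6114 = 0.7867.
Step 5 — Type: Im(Z) = 3774 ⇒ lagging (phase φ = 38.1°).

PF = 0.7867 (lagging, φ = 38.1°)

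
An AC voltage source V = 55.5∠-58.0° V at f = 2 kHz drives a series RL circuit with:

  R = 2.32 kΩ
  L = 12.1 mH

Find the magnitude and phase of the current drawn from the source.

Step 1 — Angular frequency: ω = 2π·f = 2π·2000 = 1.257e+04 rad/s.
Step 2 — Component impedances:
  R: Z = R = 2320 Ω
  L: Z = jωL = j·1.257e+04·0.0121 = 0 + j152.1 Ω
Step 3 — Series combination: Z_total = R + L = 2320 + j152.1 Ω = 2325∠3.7° Ω.
Step 4 — Source phasor: V = 55.5∠-58.0° V = 29.41 - j47.07 V.
Step 5 — Ohm's law: I = V / Z_total = (29.41 - j47.07) / (2320 + j152.1) = 0.0113 - j0.02103 A.
Step 6 — Convert to polar: |I| = 0.02387 A, ∠I = -61.7°.

I = 0.02387∠-61.7° A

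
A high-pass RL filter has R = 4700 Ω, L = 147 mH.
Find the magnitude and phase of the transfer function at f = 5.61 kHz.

Step 1 — Angular frequency: ω = 2π·5610 = 3.525e+04 rad/s.
Step 2 — Transfer function: H(jω) = jωL/(R + jωL).
Step 3 — Numerator jωL = j·5182; denominator R + jωL = 4700 + j5182.
Step 4 — H = 0.5486 + j0.4976.
Step 5 — Magnitude: |H| = 0.7407 (-2.6 dB); phase: φ = 42.2°.

|H| = 0.7407 (-2.6 dB), φ = 42.2°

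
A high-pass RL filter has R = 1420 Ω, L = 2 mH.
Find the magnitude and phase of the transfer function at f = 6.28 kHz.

Step 1 — Angular frequency: ω = 2π·6280 = 3.946e+04 rad/s.
Step 2 — Transfer function: H(jω) = jωL/(R + jωL).
Step 3 — Numerator jωL = j·78.92; denominator R + jωL = 1420 + j78.92.
Step 4 — H = 0.003079 + j0.0554.
Step 5 — Magnitude: |H| = 0.05549 (-25.1 dB); phase: φ = 86.8°.

|H| = 0.05549 (-25.1 dB), φ = 86.8°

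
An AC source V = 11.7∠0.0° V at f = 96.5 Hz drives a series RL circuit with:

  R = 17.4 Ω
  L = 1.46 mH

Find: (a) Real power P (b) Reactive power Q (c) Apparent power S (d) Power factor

Step 1 — Angular frequency: ω = 2π·f = 2π·96.5 = 606.3 rad/s.
Step 2 — Component impedances:
  R: Z = R = 17.4 Ω
  L: Z = jωL = j·606.3·0.00146 = 0 + j0.8852 Ω
Step 3 — Series combination: Z_total = R + L = 17.4 + j0.8852 Ω = 17.42∠2.9° Ω.
Step 4 — Source phasor: V = 11.7∠0.0° V = 11.7 V.
Step 5 — Current: I = V / Z = 0.6707 - j0.03412 A = 0.6715∠-2.9° A.
Step 6 — Complex power: S = V·I* = 7.847 + j0.3992 VA.
Step 7 — Real power: P = Re(S) = 7.847 W.
Step 8 — Reactive power: Q = Im(S) = 0.3992 VAR.
Step 9 — Apparent power: |S| = 7.857 VA.
Step 10 — Power factor: PF = P/|S| = 0.9987 (lagging).

(a) P = 7.847 W  (b) Q = 0.3992 VAR  (c) S = 7.857 VA  (d) PF = 0.9987 (lagging)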